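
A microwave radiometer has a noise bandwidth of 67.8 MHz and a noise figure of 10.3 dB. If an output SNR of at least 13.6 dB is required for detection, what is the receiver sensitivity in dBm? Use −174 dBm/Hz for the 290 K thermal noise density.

Sensitivity = −174 + 10 log₁₀(B) + NF + SNR_min
= −174 + 78.31 + 10.3 + 13.6
= −71.79 dBm → −71.8 dBm

−71.8 dBm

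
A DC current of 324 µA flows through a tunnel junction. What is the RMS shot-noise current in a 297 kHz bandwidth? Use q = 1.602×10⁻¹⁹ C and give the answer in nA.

5.55 nA

I_n = √(2qI·B)
2qI·B = 2 × 1.602×10⁻¹⁹ × 3.24×10⁻⁴ × 2.97×10⁵ = 3.08×10⁻¹⁷ A²
I_n = √(3.08×10⁻¹⁷) = 5.55×10⁻⁹ A = 5.55 nA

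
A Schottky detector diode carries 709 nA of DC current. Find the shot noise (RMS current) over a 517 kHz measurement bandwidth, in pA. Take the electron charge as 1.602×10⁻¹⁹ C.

I_n = √(2qI·B)
2qI·B = 2 × 1.602×10⁻¹⁹ × 7.09×10⁻⁷ × 5.17×10⁵ = 1.17×10⁻¹⁹ A²
I_n = √(1.17×10⁻¹⁹) = 3.43×10⁻¹⁰ A = 343 pA

343 pA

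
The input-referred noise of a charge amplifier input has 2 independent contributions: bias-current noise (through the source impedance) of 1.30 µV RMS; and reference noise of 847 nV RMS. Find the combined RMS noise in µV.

Uncorrelated sources add in power (mean-square): V_tot = √(ΣV_i²)
V_tot = √[(1.30×10⁻⁶)² + (8.47×10⁻⁷)²] = 1.55×10⁻⁶ V = 1.55 µV

1.55 µV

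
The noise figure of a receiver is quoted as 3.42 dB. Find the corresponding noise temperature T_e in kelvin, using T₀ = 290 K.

347 K

F = 10^(3.42/10) = 2.19786
T_e = (F − 1)·T₀ = (2.19786 − 1) × 290 = 347 K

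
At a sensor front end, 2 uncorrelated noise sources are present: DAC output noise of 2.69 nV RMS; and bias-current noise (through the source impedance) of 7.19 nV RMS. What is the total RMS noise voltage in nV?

Uncorrelated sources add in power (mean-square): V_tot = √(ΣV_i²)
V_tot = √[(2.69×10⁻⁹)² + (7.19×10⁻⁹)²] = 7.68×10⁻⁹ V = 7.68 nV

7.68 nV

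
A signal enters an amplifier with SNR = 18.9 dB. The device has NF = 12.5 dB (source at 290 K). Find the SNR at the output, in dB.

By definition F = SNR_in/SNR_out, so in dB: SNR_out = SNR_in − NF
SNR_out = 18.9 − 12.5 = 6.4 dB

6.4 dB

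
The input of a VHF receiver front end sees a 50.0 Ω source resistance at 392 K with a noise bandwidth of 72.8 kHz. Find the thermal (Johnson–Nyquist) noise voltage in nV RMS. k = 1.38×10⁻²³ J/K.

281 nV

V_n = √(4kTRB)
4kTRB = 4 × 1.38×10⁻²³ × 392 × 5.00×10¹ × 7.28×10⁴ = 7.88×10⁻¹⁴ V²
V_n = √(7.88×10⁻¹⁴) = 2.81×10⁻⁷ V = 281 nV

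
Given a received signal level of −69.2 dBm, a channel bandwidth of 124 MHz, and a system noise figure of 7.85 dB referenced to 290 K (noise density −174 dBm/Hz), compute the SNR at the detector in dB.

16.0 dB

Noise floor: N = −174 + 10 log₁₀(B) + NF
10 log₁₀(1.24×10⁸) = 80.93 dB
N = −174 + 80.93 + 7.85 = −85.22 dBm
SNR = P_sig − N = −69.2 − (−85.22) = 16.02 dB → 16.0 dB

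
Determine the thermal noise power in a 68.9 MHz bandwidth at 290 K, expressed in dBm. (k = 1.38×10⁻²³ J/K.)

P_n = kTB = 1.38×10⁻²³ × 290 × 6.89×10⁷ = 2.76×10⁻¹³ W
In dBm: 10 log₁₀(2.76×10⁻¹³ / 10⁻³) = −95.6 dBm

−95.6 dBm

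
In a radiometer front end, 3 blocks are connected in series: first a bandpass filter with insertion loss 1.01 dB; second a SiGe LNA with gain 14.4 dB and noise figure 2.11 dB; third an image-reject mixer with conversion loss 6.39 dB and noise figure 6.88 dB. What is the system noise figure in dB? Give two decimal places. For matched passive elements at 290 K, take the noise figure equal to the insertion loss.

3.48 dB

Convert to linear (a loss of L dB is a gain of −L dB): F_i = 10^(NF_i/10), G_i = 10^(G_i,dB/10)
  Stage 1: F_1 = 10^(1.01/10) = 1.262, G_1 = 10^(−1.01/10) = 0.7925
  Stage 2: F_2 = 10^(2.11/10) = 1.626, G_2 = 10^(14.4/10) = 27.54
  Stage 3: F_3 = 10^(6.88/10) = 4.875, G_3 = 10^(−6.39/10) = 0.2296
Friis cascade:
  F = 1.262 + (1.626 − 1)/0.7925 + (4.875 − 1)/21.83 = 2.229
NF = 10 log₁₀(2.229) = 3.48 dB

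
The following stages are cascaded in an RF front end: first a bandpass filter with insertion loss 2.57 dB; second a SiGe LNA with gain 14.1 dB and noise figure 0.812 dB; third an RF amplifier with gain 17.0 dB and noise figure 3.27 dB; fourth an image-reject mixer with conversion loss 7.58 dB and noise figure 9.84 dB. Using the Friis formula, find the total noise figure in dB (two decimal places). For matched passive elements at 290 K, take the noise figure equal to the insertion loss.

3.56 dB

Convert to linear (a loss of L dB is a gain of −L dB): F_i = 10^(NF_i/10), G_i = 10^(G_i,dB/10)
  Stage 1: F_1 = 10^(2.57/10) = 1.807, G_1 = 10^(−2.57/10) = 0.5534
  Stage 2: F_2 = 10^(0.812/10) = 1.206, G_2 = 10^(14.1/10) = 25.70
  Stage 3: F_3 = 10^(3.27/10) = 2.123, G_3 = 10^(17.0/10) = 50.12
  Stage 4: F_4 = 10^(9.84/10) = 9.638, G_4 = 10^(−7.58/10) = 0.1746
Friis cascade:
  F = 1.807 + (1.206 − 1)/0.5534 + (2.123 − 1)/14.22 + (9.638 − 1)/712.9 = 2.270
NF = 10 log₁₀(2.270) = 3.56 dB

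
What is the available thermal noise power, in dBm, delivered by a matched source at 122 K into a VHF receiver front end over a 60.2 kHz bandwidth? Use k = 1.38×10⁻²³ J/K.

−129.9 dBm

P_n = kTB = 1.38×10⁻²³ × 122 × 6.02×10⁴ = 1.01×10⁻¹⁶ W
In dBm: 10 log₁₀(1.01×10⁻¹⁶ / 10⁻³) = −129.9 dBm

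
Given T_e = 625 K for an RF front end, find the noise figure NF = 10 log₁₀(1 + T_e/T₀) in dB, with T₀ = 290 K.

F = 1 + T_e/T₀ = 1 + 625/290 = 3.15517
NF = 10 log₁₀(3.15517) = 4.99 dB

4.99 dB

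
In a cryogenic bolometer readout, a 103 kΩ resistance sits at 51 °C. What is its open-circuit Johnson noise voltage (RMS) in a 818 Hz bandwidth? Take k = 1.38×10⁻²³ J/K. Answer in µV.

1.23 µV

T = 51 °C + 273.15 = 324.15 K
V_n = √(4kTRB)
4kTRB = 4 × 1.38×10⁻²³ × 324.15 × 1.03×10⁵ × 8.18×10² = 1.51×10⁻¹² V²
V_n = √(1.51×10⁻¹²) = 1.23×10⁻⁶ V = 1.23 µV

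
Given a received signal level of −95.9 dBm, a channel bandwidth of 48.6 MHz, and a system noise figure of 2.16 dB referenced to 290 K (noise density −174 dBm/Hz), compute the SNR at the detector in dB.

Noise floor: N = −174 + 10 log₁₀(B) + NF
10 log₁₀(4.86×10⁷) = 76.87 dB
N = −174 + 76.87 + 2.16 = −94.97 dBm
SNR = P_sig − N = −95.9 − (−94.97) = −0.93 dB → −0.9 dB

−0.9 dB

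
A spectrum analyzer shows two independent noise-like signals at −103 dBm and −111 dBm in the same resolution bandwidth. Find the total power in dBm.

−102.4 dBm

Convert to linear, add, convert back:
P₁ = 5.01×10⁻¹⁴ W, P₂ = 7.94×10⁻¹⁵ W
P_tot = 5.81×10⁻¹⁴ W → 10 log₁₀(P_tot / 10⁻³) = −102.4 dBm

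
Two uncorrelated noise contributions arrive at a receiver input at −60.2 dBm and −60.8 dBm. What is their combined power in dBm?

Convert to linear, add, convert back:
P₁ = 9.55×10⁻¹⁰ W, P₂ = 8.32×10⁻¹⁰ W
P_tot = 1.79×10⁻⁹ W → 10 log₁₀(P_tot / 10⁻³) = −57.5 dBm

−57.5 dBm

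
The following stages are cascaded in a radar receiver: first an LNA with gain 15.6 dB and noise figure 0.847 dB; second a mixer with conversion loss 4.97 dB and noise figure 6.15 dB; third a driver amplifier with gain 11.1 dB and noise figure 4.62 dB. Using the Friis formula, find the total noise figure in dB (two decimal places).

Convert to linear (a loss of L dB is a gain of −L dB): F_i = 10^(NF_i/10), G_i = 10^(G_i,dB/10)
  Stage 1: F_1 = 10^(0.847/10) = 1.215, G_1 = 10^(15.6/10) = 36.31
  Stage 2: F_2 = 10^(6.15/10) = 4.121, G_2 = 10^(−4.97/10) = 0.3184
  Stage 3: F_3 = 10^(4.62/10) = 2.897, G_3 = 10^(11.1/10) = 12.88
Friis cascade:
  F = 1.215 + (4.121 − 1)/36.31 + (2.897 − 1)/11.56 = 1.465
NF = 10 log₁₀(1.465) = 1.66 dB

1.66 dB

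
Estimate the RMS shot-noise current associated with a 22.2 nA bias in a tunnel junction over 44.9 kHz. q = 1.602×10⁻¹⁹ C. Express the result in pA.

17.9 pA

I_n = √(2qI·B)
2qI·B = 2 × 1.602×10⁻¹⁹ × 2.22×10⁻⁸ × 4.49×10⁴ = 3.19×10⁻²² A²
I_n = √(3.19×10⁻²²) = 1.79×10⁻¹¹ A = 17.9 pA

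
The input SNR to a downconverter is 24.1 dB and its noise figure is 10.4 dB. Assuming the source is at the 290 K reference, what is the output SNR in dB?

13.7 dB

By definition F = SNR_in/SNR_out, so in dB: SNR_out = SNR_in − NF
SNR_out = 24.1 − 10.4 = 13.7 dB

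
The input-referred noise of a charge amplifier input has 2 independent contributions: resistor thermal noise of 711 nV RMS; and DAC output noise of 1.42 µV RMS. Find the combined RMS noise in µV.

1.59 µV

Uncorrelated sources add in power (mean-square): V_tot = √(ΣV_i²)
V_tot = √[(7.11×10⁻⁷)² + (1.42×10⁻⁶)²] = 1.59×10⁻⁶ V = 1.59 µV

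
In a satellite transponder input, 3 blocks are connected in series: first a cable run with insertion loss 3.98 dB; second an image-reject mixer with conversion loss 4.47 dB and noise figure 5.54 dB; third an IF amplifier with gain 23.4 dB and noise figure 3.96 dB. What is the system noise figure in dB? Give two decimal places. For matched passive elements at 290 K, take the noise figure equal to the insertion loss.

12.87 dB

Convert to linear (a loss of L dB is a gain of −L dB): F_i = 10^(NF_i/10), G_i = 10^(G_i,dB/10)
  Stage 1: F_1 = 10^(3.98/10) = 2.500, G_1 = 10^(−3.98/10) = 0.3999
  Stage 2: F_2 = 10^(5.54/10) = 3.581, G_2 = 10^(−4.47/10) = 0.3573
  Stage 3: F_3 = 10^(3.96/10) = 2.489, G_3 = 10^(23.4/10) = 218.8
Friis cascade:
  F = 2.500 + (3.581 − 1)/0.3999 + (2.489 − 1)/0.1429 = 19.37
NF = 10 log₁₀(19.37) = 12.87 dB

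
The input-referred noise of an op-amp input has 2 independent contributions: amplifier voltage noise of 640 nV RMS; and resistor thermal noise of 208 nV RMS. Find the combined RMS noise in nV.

Uncorrelated sources add in power (mean-square): V_tot = √(ΣV_i²)
V_tot = √[(6.40×10⁻⁷)² + (2.08×10⁻⁷)²] = 6.73×10⁻⁷ V = 673 nV

673 nV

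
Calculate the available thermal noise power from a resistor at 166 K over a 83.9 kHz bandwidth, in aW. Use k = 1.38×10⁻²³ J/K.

192 aW

P_n = kTB = 1.38×10⁻²³ × 166 × 8.39×10⁴ = 1.92×10⁻¹⁶ W = 192 aW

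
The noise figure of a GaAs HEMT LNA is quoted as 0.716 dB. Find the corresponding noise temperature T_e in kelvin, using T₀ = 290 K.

F = 10^(0.716/10) = 1.17923
T_e = (F − 1)·T₀ = (1.17923 − 1) × 290 = 52.0 K

52.0 K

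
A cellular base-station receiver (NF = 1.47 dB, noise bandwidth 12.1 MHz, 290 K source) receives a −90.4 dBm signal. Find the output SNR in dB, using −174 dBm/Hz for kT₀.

Noise floor: N = −174 + 10 log₁₀(B) + NF
10 log₁₀(1.21×10⁷) = 70.83 dB
N = −174 + 70.83 + 1.47 = −101.70 dBm
SNR = P_sig − N = −90.4 − (−101.70) = 11.30 dB → 11.3 dB

11.3 dB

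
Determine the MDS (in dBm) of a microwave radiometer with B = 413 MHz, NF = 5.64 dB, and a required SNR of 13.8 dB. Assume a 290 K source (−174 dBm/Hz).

−68.4 dBm

Sensitivity = −174 + 10 log₁₀(B) + NF + SNR_min
= −174 + 86.16 + 5.64 + 13.8
= −68.40 dBm → −68.4 dBm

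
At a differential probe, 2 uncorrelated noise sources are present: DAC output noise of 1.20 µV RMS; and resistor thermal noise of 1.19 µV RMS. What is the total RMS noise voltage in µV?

Uncorrelated sources add in power (mean-square): V_tot = √(ΣV_i²)
V_tot = √[(1.20×10⁻⁶)² + (1.19×10⁻⁶)²] = 1.69×10⁻⁶ V = 1.69 µV

1.69 µV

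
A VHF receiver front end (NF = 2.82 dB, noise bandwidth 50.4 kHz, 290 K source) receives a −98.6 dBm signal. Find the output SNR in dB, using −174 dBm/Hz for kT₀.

25.6 dB

Noise floor: N = −174 + 10 log₁₀(B) + NF
10 log₁₀(5.04×10⁴) = 47.02 dB
N = −174 + 47.02 + 2.82 = −124.16 dBm
SNR = P_sig − N = −98.6 − (−124.16) = 25.56 dB → 25.6 dB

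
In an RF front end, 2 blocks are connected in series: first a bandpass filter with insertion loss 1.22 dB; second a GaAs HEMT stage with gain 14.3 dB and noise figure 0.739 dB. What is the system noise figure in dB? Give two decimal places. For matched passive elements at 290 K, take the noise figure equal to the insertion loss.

Convert to linear (a loss of L dB is a gain of −L dB): F_i = 10^(NF_i/10), G_i = 10^(G_i,dB/10)
  Stage 1: F_1 = 10^(1.22/10) = 1.324, G_1 = 10^(−1.22/10) = 0.7551
  Stage 2: F_2 = 10^(0.739/10) = 1.185, G_2 = 10^(14.3/10) = 26.92
Friis cascade:
  F = 1.324 + (1.185 − 1)/0.7551 = 1.570
NF = 10 log₁₀(1.570) = 1.96 dB

1.96 dB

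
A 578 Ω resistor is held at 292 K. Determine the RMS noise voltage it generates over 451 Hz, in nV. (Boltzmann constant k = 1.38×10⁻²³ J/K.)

64.8 nV

V_n = √(4kTRB)
4kTRB = 4 × 1.38×10⁻²³ × 292 × 5.78×10² × 4.51×10² = 4.20×10⁻¹⁵ V²
V_n = √(4.20×10⁻¹⁵) = 6.48×10⁻⁸ V = 64.8 nV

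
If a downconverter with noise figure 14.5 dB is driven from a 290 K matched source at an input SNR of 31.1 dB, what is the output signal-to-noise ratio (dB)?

16.6 dB

By definition F = SNR_in/SNR_out, so in dB: SNR_out = SNR_in − NF
SNR_out = 31.1 − 14.5 = 16.6 dB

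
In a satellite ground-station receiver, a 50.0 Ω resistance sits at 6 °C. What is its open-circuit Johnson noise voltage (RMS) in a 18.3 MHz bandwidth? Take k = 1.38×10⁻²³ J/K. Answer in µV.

3.75 µV

T = 6 °C + 273.15 = 279.15 K
V_n = √(4kTRB)
4kTRB = 4 × 1.38×10⁻²³ × 279.15 × 5.00×10¹ × 1.83×10⁷ = 1.41×10⁻¹¹ V²
V_n = √(1.41×10⁻¹¹) = 3.75×10⁻⁶ V = 3.75 µV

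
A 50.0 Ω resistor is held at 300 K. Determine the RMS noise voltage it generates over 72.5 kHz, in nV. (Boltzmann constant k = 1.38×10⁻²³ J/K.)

V_n = √(4kTRB)
4kTRB = 4 × 1.38×10⁻²³ × 300 × 5.00×10¹ × 7.25×10⁴ = 6.00×10⁻¹⁴ V²
V_n = √(6.00×10⁻¹⁴) = 2.45×10⁻⁷ V = 245 nV

245 nV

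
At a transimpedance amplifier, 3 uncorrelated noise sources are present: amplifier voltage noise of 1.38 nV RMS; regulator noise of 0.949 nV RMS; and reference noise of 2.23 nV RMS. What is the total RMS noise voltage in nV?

2.79 nV

Uncorrelated sources add in power (mean-square): V_tot = √(ΣV_i²)
V_tot = √[(1.38×10⁻⁹)² + (9.49×10⁻¹⁰)² + (2.23×10⁻⁹)²] = 2.79×10⁻⁹ V = 2.79 nV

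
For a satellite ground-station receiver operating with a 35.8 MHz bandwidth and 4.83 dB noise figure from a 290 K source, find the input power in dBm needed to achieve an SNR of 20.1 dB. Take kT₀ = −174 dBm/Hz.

−73.5 dBm

Sensitivity = −174 + 10 log₁₀(B) + NF + SNR_min
= −174 + 75.54 + 4.83 + 20.1
= −73.53 dBm → −73.5 dBm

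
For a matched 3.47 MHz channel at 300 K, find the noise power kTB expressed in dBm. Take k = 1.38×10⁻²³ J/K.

−108.4 dBm

P_n = kTB = 1.38×10⁻²³ × 300 × 3.47×10⁶ = 1.44×10⁻¹⁴ W
In dBm: 10 log₁₀(1.44×10⁻¹⁴ / 10⁻³) = −108.4 dBm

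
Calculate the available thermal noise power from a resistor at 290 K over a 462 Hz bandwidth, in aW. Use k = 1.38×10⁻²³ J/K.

P_n = kTB = 1.38×10⁻²³ × 290 × 4.62×10² = 1.85×10⁻¹⁸ W = 1.85 aW

1.85 aW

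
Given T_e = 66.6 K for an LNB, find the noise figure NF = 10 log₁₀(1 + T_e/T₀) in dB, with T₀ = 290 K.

0.898 dB

F = 1 + T_e/T₀ = 1 + 66.6/290 = 1.22966
NF = 10 log₁₀(1.22966) = 0.898 dB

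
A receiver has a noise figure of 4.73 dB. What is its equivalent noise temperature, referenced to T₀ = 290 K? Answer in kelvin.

572 K

F = 10^(4.73/10) = 2.97167
T_e = (F − 1)·T₀ = (2.97167 − 1) × 290 = 572 K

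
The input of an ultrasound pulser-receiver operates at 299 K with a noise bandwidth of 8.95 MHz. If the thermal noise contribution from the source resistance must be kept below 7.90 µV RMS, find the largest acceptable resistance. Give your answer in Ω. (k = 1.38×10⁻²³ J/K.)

422 Ω

Johnson–Nyquist: V_n = √(4kTRB) ⇒ R = V_n² / (4kTB)
4kTB = 4 × 1.38×10⁻²³ × 299 × 8.95×10⁶ = 1.48×10⁻¹³
R = (7.90×10⁻⁶)² / 1.48×10⁻¹³ = 4.22×10² Ω = 422 Ω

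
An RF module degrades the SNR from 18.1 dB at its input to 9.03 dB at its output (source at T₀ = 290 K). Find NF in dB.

9.07 dB

NF (dB) = SNR_in(dB) − SNR_out(dB) when the source is at T₀
NF = 18.1 − 9.03 = 9.07 dB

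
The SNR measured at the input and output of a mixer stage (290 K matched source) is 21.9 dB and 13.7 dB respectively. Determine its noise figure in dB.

NF (dB) = SNR_in(dB) − SNR_out(dB) when the source is at T₀
NF = 21.9 − 13.7 = 8.2 dB

8.2 dB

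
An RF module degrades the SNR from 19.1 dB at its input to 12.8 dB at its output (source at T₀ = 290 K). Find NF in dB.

NF (dB) = SNR_in(dB) − SNR_out(dB) when the source is at T₀
NF = 19.1 − 12.8 = 6.3 dB

6.3 dB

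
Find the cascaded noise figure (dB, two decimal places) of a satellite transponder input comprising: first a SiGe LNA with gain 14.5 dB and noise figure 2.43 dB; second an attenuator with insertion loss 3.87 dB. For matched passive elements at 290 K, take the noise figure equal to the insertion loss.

Convert to linear (a loss of L dB is a gain of −L dB): F_i = 10^(NF_i/10), G_i = 10^(G_i,dB/10)
  Stage 1: F_1 = 10^(2.43/10) = 1.750, G_1 = 10^(14.5/10) = 28.18
  Stage 2: F_2 = 10^(3.87/10) = 2.438, G_2 = 10^(−3.87/10) = 0.4102
Friis cascade:
  F = 1.750 + (2.438 − 1)/28.18 = 1.801
NF = 10 log₁₀(1.801) = 2.55 dB

2.55 dB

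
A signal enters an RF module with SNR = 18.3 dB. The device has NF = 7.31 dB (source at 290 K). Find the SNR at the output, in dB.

10.99 dB

By definition F = SNR_in/SNR_out, so in dB: SNR_out = SNR_in − NF
SNR_out = 18.3 − 7.31 = 10.99 dB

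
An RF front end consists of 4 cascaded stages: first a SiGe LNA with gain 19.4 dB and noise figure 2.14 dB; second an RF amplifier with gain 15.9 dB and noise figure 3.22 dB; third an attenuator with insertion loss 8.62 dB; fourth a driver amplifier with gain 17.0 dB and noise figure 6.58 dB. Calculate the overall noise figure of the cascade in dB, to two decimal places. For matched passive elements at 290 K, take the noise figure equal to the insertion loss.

Convert to linear (a loss of L dB is a gain of −L dB): F_i = 10^(NF_i/10), G_i = 10^(G_i,dB/10)
  Stage 1: F_1 = 10^(2.14/10) = 1.637, G_1 = 10^(19.4/10) = 87.10
  Stage 2: F_2 = 10^(3.22/10) = 2.099, G_2 = 10^(15.9/10) = 38.90
  Stage 3: F_3 = 10^(8.62/10) = 7.278, G_3 = 10^(−8.62/10) = 0.1374
  Stage 4: F_4 = 10^(6.58/10) = 4.550, G_4 = 10^(17.0/10) = 50.12
Friis cascade:
  F = 1.637 + (2.099 − 1)/87.10 + (7.278 − 1)/3388 + (4.550 − 1)/465.6 = 1.659
NF = 10 log₁₀(1.659) = 2.20 dB

2.20 dB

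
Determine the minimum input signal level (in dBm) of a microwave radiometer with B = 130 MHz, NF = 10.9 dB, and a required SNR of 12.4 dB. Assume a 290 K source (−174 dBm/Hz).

−69.6 dBm

Sensitivity = −174 + 10 log₁₀(B) + NF + SNR_min
= −174 + 81.14 + 10.9 + 12.4
= −69.56 dBm → −69.6 dBm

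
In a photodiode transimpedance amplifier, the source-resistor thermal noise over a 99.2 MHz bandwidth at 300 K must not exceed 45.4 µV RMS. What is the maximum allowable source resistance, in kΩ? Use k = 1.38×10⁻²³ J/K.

1.25 kΩ

Johnson–Nyquist: V_n = √(4kTRB) ⇒ R = V_n² / (4kTB)
4kTB = 4 × 1.38×10⁻²³ × 300 × 9.92×10⁷ = 1.64×10⁻¹²
R = (4.54×10⁻⁵)² / 1.64×10⁻¹² = 1.25×10³ Ω = 1.25 kΩ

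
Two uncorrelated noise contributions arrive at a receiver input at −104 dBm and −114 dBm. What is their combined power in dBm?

−103.6 dBm

Convert to linear, add, convert back:
P₁ = 3.98×10⁻¹⁴ W, P₂ = 3.98×10⁻¹⁵ W
P_tot = 4.38×10⁻¹⁴ W → 10 log₁₀(P_tot / 10⁻³) = −103.6 dBm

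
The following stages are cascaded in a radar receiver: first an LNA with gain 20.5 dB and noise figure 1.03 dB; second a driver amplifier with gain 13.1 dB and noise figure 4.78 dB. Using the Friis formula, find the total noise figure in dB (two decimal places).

1.09 dB

Convert to linear (a loss of L dB is a gain of −L dB): F_i = 10^(NF_i/10), G_i = 10^(G_i,dB/10)
  Stage 1: F_1 = 10^(1.03/10) = 1.268, G_1 = 10^(20.5/10) = 112.2
  Stage 2: F_2 = 10^(4.78/10) = 3.006, G_2 = 10^(13.1/10) = 20.42
Friis cascade:
  F = 1.268 + (3.006 − 1)/112.2 = 1.286
NF = 10 log₁₀(1.286) = 1.09 dB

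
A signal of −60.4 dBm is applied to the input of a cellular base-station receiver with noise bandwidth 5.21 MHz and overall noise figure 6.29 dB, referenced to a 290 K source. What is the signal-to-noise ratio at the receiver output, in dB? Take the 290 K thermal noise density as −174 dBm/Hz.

40.1 dB

Noise floor: N = −174 + 10 log₁₀(B) + NF
10 log₁₀(5.21×10⁶) = 67.17 dB
N = −174 + 67.17 + 6.29 = −100.54 dBm
SNR = P_sig − N = −60.4 − (−100.54) = 40.14 dB → 40.1 dB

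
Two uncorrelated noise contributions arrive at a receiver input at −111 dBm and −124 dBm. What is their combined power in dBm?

−110.8 dBm

Convert to linear, add, convert back:
P₁ = 7.94×10⁻¹⁵ W, P₂ = 3.98×10⁻¹⁶ W
P_tot = 8.34×10⁻¹⁵ W → 10 log₁₀(P_tot / 10⁻³) = −110.8 dBm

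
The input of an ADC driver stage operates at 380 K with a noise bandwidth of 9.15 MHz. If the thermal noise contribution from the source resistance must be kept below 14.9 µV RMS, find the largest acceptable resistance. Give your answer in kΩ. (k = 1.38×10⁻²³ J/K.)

Johnson–Nyquist: V_n = √(4kTRB) ⇒ R = V_n² / (4kTB)
4kTB = 4 × 1.38×10⁻²³ × 380 × 9.15×10⁶ = 1.92×10⁻¹³
R = (1.49×10⁻⁵)² / 1.92×10⁻¹³ = 1.16×10³ Ω = 1.16 kΩ

1.16 kΩ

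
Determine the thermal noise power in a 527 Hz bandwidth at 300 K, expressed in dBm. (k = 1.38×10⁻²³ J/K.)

P_n = kTB = 1.38×10⁻²³ × 300 × 5.27×10² = 2.18×10⁻¹⁸ W
In dBm: 10 log₁₀(2.18×10⁻¹⁸ / 10⁻³) = −146.6 dBm

−146.6 dBm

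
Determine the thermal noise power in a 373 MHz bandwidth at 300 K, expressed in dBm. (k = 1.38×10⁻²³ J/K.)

−88.1 dBm

P_n = kTB = 1.38×10⁻²³ × 300 × 3.73×10⁸ = 1.54×10⁻¹² W
In dBm: 10 log₁₀(1.54×10⁻¹² / 10⁻³) = −88.1 dBm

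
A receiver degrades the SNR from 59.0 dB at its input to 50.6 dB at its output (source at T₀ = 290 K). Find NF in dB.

NF (dB) = SNR_in(dB) − SNR_out(dB) when the source is at T₀
NF = 59.0 − 50.6 = 8.4 dB

8.4 dB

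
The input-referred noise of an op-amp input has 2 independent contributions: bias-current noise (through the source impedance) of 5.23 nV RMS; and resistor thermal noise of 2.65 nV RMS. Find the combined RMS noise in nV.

Uncorrelated sources add in power (mean-square): V_tot = √(ΣV_i²)
V_tot = √[(5.23×10⁻⁹)² + (2.65×10⁻⁹)²] = 5.86×10⁻⁹ V = 5.86 nV

5.86 nV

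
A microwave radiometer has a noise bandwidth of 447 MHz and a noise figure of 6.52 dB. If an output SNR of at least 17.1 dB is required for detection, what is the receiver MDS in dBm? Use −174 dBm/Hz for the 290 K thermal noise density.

Sensitivity = −174 + 10 log₁₀(B) + NF + SNR_min
= −174 + 86.5 + 6.52 + 17.1
= −63.88 dBm → −63.9 dBm

−63.9 dBm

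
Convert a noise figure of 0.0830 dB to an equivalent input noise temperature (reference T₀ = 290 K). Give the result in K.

F = 10^(0.0830/10) = 1.0193
T_e = (F − 1)·T₀ = (1.0193 − 1) × 290 = 5.60 K

5.60 K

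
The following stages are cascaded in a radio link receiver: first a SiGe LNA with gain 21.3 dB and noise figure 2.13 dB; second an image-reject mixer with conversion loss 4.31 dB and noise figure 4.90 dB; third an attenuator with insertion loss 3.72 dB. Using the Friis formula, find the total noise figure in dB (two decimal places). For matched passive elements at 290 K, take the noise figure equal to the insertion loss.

Convert to linear (a loss of L dB is a gain of −L dB): F_i = 10^(NF_i/10), G_i = 10^(G_i,dB/10)
  Stage 1: F_1 = 10^(2.13/10) = 1.633, G_1 = 10^(21.3/10) = 134.9
  Stage 2: F_2 = 10^(4.90/10) = 3.090, G_2 = 10^(−4.31/10) = 0.3707
  Stage 3: F_3 = 10^(3.72/10) = 2.355, G_3 = 10^(−3.72/10) = 0.4246
Friis cascade:
  F = 1.633 + (3.090 − 1)/134.9 + (2.355 − 1)/50.00 = 1.676
NF = 10 log₁₀(1.676) = 2.24 dB

2.24 dB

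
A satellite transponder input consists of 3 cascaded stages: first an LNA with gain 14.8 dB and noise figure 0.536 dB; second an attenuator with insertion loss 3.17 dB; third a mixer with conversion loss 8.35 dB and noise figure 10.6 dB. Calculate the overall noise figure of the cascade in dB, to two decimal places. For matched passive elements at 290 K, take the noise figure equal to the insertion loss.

2.76 dB

Convert to linear (a loss of L dB is a gain of −L dB): F_i = 10^(NF_i/10), G_i = 10^(G_i,dB/10)
  Stage 1: F_1 = 10^(0.536/10) = 1.131, G_1 = 10^(14.8/10) = 30.20
  Stage 2: F_2 = 10^(3.17/10) = 2.075, G_2 = 10^(−3.17/10) = 0.4819
  Stage 3: F_3 = 10^(10.6/10) = 11.48, G_3 = 10^(−8.35/10) = 0.1462
Friis cascade:
  F = 1.131 + (2.075 − 1)/30.20 + (11.48 − 1)/14.55 = 1.887
NF = 10 log₁₀(1.887) = 2.76 dB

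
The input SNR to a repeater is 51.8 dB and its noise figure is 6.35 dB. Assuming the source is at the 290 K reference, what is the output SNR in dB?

By definition F = SNR_in/SNR_out, so in dB: SNR_out = SNR_in − NF
SNR_out = 51.8 − 6.35 = 45.45 dB

45.45 dB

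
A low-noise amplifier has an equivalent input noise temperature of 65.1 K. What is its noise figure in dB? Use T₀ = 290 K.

F = 1 + T_e/T₀ = 1 + 65.1/290 = 1.22448
NF = 10 log₁₀(1.22448) = 0.880 dB

0.880 dB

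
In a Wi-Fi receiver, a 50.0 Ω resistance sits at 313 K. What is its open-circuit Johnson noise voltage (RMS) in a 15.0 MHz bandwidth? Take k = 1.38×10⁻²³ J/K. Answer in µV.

3.60 µV

V_n = √(4kTRB)
4kTRB = 4 × 1.38×10⁻²³ × 313 × 5.00×10¹ × 1.50×10⁷ = 1.30×10⁻¹¹ V²
V_n = √(1.30×10⁻¹¹) = 3.60×10⁻⁶ V = 3.60 µV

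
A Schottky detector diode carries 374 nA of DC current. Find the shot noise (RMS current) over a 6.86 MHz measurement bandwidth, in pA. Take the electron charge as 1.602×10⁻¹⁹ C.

I_n = √(2qI·B)
2qI·B = 2 × 1.602×10⁻¹⁹ × 3.74×10⁻⁷ × 6.86×10⁶ = 8.22×10⁻¹⁹ A²
I_n = √(8.22×10⁻¹⁹) = 9.07×10⁻¹⁰ A = 907 pA

907 pA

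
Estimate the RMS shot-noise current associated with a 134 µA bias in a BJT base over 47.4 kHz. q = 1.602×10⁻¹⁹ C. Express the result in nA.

1.43 nA

I_n = √(2qI·B)
2qI·B = 2 × 1.602×10⁻¹⁹ × 1.34×10⁻⁴ × 4.74×10⁴ = 2.04×10⁻¹⁸ A²
I_n = √(2.04×10⁻¹⁸) = 1.43×10⁻⁹ A = 1.43 nA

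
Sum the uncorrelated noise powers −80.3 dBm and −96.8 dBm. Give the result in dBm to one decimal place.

Convert to linear, add, convert back:
P₁ = 9.33×10⁻¹² W, P₂ = 2.09×10⁻¹³ W
P_tot = 9.54×10⁻¹² W → 10 log₁₀(P_tot / 10⁻³) = −80.2 dBm

−80.2 dBm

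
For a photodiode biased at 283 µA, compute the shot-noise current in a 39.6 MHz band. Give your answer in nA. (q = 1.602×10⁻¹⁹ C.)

I_n = √(2qI·B)
2qI·B = 2 × 1.602×10⁻¹⁹ × 2.83×10⁻⁴ × 3.96×10⁷ = 3.59×10⁻¹⁵ A²
I_n = √(3.59×10⁻¹⁵) = 5.99×10⁻⁸ A = 59.9 nA

59.9 nA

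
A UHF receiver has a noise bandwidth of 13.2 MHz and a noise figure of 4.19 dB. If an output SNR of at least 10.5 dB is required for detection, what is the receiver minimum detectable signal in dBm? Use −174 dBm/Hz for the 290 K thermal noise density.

−88.1 dBm

Sensitivity = −174 + 10 log₁₀(B) + NF + SNR_min
= −174 + 71.21 + 4.19 + 10.5
= −88.10 dBm → −88.1 dBm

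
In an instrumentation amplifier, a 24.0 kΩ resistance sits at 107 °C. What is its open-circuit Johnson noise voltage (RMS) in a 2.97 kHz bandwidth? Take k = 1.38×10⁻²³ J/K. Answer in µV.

1.22 µV

T = 107 °C + 273.15 = 380.15 K
V_n = √(4kTRB)
4kTRB = 4 × 1.38×10⁻²³ × 380.15 × 2.40×10⁴ × 2.97×10³ = 1.50×10⁻¹² V²
V_n = √(1.50×10⁻¹²) = 1.22×10⁻⁶ V = 1.22 µV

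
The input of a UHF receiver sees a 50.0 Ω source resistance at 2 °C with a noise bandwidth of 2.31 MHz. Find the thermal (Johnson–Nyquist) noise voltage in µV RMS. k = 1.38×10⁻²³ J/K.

T = 2 °C + 273.15 = 275.15 K
V_n = √(4kTRB)
4kTRB = 4 × 1.38×10⁻²³ × 275.15 × 5.00×10¹ × 2.31×10⁶ = 1.75×10⁻¹² V²
V_n = √(1.75×10⁻¹²) = 1.32×10⁻⁶ V = 1.32 µV

1.32 µV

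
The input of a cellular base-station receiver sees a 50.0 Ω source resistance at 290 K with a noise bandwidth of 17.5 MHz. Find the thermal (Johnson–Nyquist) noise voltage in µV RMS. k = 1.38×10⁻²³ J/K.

V_n = √(4kTRB)
4kTRB = 4 × 1.38×10⁻²³ × 290 × 5.00×10¹ × 1.75×10⁷ = 1.40×10⁻¹¹ V²
V_n = √(1.40×10⁻¹¹) = 3.74×10⁻⁶ V = 3.74 µV

3.74 µV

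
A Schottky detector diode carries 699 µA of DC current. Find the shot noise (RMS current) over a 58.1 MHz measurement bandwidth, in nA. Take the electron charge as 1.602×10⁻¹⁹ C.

I_n = √(2qI·B)
2qI·B = 2 × 1.602×10⁻¹⁹ × 6.99×10⁻⁴ × 5.81×10⁷ = 1.30×10⁻¹⁴ A²
I_n = √(1.30×10⁻¹⁴) = 1.14×10⁻⁷ A = 114 nA

114 nA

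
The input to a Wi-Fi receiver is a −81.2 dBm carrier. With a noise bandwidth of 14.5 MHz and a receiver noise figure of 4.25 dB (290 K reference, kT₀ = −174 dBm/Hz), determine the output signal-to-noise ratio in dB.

16.9 dB

Noise floor: N = −174 + 10 log₁₀(B) + NF
10 log₁₀(1.45×10⁷) = 71.61 dB
N = −174 + 71.61 + 4.25 = −98.14 dBm
SNR = P_sig − N = −81.2 − (−98.14) = 16.94 dB → 16.9 dB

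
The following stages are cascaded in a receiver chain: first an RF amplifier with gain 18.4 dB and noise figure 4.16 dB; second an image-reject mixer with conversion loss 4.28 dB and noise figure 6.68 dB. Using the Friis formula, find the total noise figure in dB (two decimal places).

Convert to linear (a loss of L dB is a gain of −L dB): F_i = 10^(NF_i/10), G_i = 10^(G_i,dB/10)
  Stage 1: F_1 = 10^(4.16/10) = 2.606, G_1 = 10^(18.4/10) = 69.18
  Stage 2: F_2 = 10^(6.68/10) = 4.656, G_2 = 10^(−4.28/10) = 0.3733
Friis cascade:
  F = 2.606 + (4.656 − 1)/69.18 = 2.659
NF = 10 log₁₀(2.659) = 4.25 dB

4.25 dB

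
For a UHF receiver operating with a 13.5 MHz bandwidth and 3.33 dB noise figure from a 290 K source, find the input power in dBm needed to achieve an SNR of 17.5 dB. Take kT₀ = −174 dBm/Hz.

−81.9 dBm

Sensitivity = −174 + 10 log₁₀(B) + NF + SNR_min
= −174 + 71.3 + 3.33 + 17.5
= −81.87 dBm → −81.9 dBm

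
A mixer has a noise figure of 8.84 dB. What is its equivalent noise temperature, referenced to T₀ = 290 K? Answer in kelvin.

F = 10^(8.84/10) = 7.65597
T_e = (F − 1)·T₀ = (7.65597 − 1) × 290 = 1930 K

1930 K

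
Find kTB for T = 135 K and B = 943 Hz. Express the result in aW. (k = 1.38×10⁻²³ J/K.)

1.76 aW

P_n = kTB = 1.38×10⁻²³ × 135 × 9.43×10² = 1.76×10⁻¹⁸ W = 1.76 aW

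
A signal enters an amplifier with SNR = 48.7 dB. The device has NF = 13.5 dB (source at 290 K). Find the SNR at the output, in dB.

35.2 dB

By definition F = SNR_in/SNR_out, so in dB: SNR_out = SNR_in − NF
SNR_out = 48.7 − 13.5 = 35.2 dB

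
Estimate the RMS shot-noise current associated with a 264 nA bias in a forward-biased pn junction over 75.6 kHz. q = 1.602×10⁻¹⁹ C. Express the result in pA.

I_n = √(2qI·B)
2qI·B = 2 × 1.602×10⁻¹⁹ × 2.64×10⁻⁷ × 7.56×10⁴ = 6.39×10⁻²¹ A²
I_n = √(6.39×10⁻²¹) = 8.00×10⁻¹¹ A = 80.0 pA

80.0 pA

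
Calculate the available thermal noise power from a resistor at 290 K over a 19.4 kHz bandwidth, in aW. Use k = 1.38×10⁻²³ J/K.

77.6 aW

P_n = kTB = 1.38×10⁻²³ × 290 × 1.94×10⁴ = 7.76×10⁻¹⁷ W = 77.6 aW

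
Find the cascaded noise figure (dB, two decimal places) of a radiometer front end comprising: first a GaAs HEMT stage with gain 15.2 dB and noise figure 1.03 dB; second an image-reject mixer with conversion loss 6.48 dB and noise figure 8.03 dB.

1.55 dB

Convert to linear (a loss of L dB is a gain of −L dB): F_i = 10^(NF_i/10), G_i = 10^(G_i,dB/10)
  Stage 1: F_1 = 10^(1.03/10) = 1.268, G_1 = 10^(15.2/10) = 33.11
  Stage 2: F_2 = 10^(8.03/10) = 6.353, G_2 = 10^(−6.48/10) = 0.2249
Friis cascade:
  F = 1.268 + (6.353 − 1)/33.11 = 1.429
NF = 10 log₁₀(1.429) = 1.55 dB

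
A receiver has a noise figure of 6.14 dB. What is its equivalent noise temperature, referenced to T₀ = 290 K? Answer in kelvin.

902 K

F = 10^(6.14/10) = 4.1115
T_e = (F − 1)·T₀ = (4.1115 − 1) × 290 = 902 K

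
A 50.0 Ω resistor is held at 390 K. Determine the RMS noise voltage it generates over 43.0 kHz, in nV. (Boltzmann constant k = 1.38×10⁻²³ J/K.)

215 nV

V_n = √(4kTRB)
4kTRB = 4 × 1.38×10⁻²³ × 390 × 5.00×10¹ × 4.30×10⁴ = 4.63×10⁻¹⁴ V²
V_n = √(4.63×10⁻¹⁴) = 2.15×10⁻⁷ V = 215 nV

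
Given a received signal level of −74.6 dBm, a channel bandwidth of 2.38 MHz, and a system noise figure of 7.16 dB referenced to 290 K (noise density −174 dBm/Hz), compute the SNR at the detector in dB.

Noise floor: N = −174 + 10 log₁₀(B) + NF
10 log₁₀(2.38×10⁶) = 63.77 dB
N = −174 + 63.77 + 7.16 = −103.07 dBm
SNR = P_sig − N = −74.6 − (−103.07) = 28.47 dB → 28.5 dB

28.5 dB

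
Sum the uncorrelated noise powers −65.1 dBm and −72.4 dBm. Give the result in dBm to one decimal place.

Convert to linear, add, convert back:
P₁ = 3.09×10⁻¹⁰ W, P₂ = 5.75×10⁻¹¹ W
P_tot = 3.67×10⁻¹⁰ W → 10 log₁₀(P_tot / 10⁻³) = −64.4 dBm

−64.4 dBm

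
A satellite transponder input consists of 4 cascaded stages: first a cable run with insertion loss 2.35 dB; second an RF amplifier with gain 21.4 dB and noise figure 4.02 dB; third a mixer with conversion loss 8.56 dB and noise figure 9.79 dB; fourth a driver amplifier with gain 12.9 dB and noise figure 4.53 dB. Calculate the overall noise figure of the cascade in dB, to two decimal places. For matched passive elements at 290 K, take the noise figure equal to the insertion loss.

Convert to linear (a loss of L dB is a gain of −L dB): F_i = 10^(NF_i/10), G_i = 10^(G_i,dB/10)
  Stage 1: F_1 = 10^(2.35/10) = 1.718, G_1 = 10^(−2.35/10) = 0.5821
  Stage 2: F_2 = 10^(4.02/10) = 2.523, G_2 = 10^(21.4/10) = 138.0
  Stage 3: F_3 = 10^(9.79/10) = 9.528, G_3 = 10^(−8.56/10) = 0.1393
  Stage 4: F_4 = 10^(4.53/10) = 2.838, G_4 = 10^(12.9/10) = 19.50
Friis cascade:
  F = 1.718 + (2.523 − 1)/0.5821 + (9.528 − 1)/80.35 + (2.838 − 1)/11.19 = 4.605
NF = 10 log₁₀(4.605) = 6.63 dB

6.63 dB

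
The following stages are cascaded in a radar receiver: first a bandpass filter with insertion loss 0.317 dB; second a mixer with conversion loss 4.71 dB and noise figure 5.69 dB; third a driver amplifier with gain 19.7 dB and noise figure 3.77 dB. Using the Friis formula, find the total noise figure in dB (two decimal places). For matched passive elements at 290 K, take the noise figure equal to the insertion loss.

Convert to linear (a loss of L dB is a gain of −L dB): F_i = 10^(NF_i/10), G_i = 10^(G_i,dB/10)
  Stage 1: F_1 = 10^(0.317/10) = 1.076, G_1 = 10^(−0.317/10) = 0.9296
  Stage 2: F_2 = 10^(5.69/10) = 3.707, G_2 = 10^(−4.71/10) = 0.3381
  Stage 3: F_3 = 10^(3.77/10) = 2.382, G_3 = 10^(19.7/10) = 93.33
Friis cascade:
  F = 1.076 + (3.707 − 1)/0.9296 + (2.382 − 1)/0.3143 = 8.386
NF = 10 log₁₀(8.386) = 9.24 dB

9.24 dB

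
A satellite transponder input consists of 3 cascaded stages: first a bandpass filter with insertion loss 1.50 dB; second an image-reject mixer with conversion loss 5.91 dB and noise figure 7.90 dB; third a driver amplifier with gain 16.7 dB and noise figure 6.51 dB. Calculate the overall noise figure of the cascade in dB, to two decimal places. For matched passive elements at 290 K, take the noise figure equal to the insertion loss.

Convert to linear (a loss of L dB is a gain of −L dB): F_i = 10^(NF_i/10), G_i = 10^(G_i,dB/10)
  Stage 1: F_1 = 10^(1.50/10) = 1.413, G_1 = 10^(−1.50/10) = 0.7079
  Stage 2: F_2 = 10^(7.90/10) = 6.166, G_2 = 10^(−5.91/10) = 0.2564
  Stage 3: F_3 = 10^(6.51/10) = 4.477, G_3 = 10^(16.7/10) = 46.77
Friis cascade:
  F = 1.413 + (6.166 − 1)/0.7079 + (4.477 − 1)/0.1816 = 27.86
NF = 10 log₁₀(27.86) = 14.45 dB

14.45 dB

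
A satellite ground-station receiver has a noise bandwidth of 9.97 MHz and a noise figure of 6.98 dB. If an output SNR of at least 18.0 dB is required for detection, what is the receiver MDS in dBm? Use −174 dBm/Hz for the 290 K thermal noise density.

Sensitivity = −174 + 10 log₁₀(B) + NF + SNR_min
= −174 + 69.99 + 6.98 + 18.0
= −79.03 dBm → −79.0 dBm

−79.0 dBm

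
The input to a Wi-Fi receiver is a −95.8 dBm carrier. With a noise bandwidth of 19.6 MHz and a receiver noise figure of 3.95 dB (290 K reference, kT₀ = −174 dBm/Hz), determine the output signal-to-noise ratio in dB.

1.3 dB

Noise floor: N = −174 + 10 log₁₀(B) + NF
10 log₁₀(1.96×10⁷) = 72.92 dB
N = −174 + 72.92 + 3.95 = −97.13 dBm
SNR = P_sig − N = −95.8 − (−97.13) = 1.33 dB → 1.3 dB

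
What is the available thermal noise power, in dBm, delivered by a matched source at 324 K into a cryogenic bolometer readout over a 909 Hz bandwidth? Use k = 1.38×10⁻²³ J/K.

−143.9 dBm

P_n = kTB = 1.38×10⁻²³ × 324 × 9.09×10² = 4.06×10⁻¹⁸ W
In dBm: 10 log₁₀(4.06×10⁻¹⁸ / 10⁻³) = −143.9 dBm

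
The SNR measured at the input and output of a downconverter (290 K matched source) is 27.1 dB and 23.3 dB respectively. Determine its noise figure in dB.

3.8 dB

NF (dB) = SNR_in(dB) − SNR_out(dB) when the source is at T₀
NF = 27.1 − 23.3 = 3.8 dB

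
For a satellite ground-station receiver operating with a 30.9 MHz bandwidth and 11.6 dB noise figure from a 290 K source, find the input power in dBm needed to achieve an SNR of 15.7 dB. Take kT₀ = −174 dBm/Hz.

−71.8 dBm

Sensitivity = −174 + 10 log₁₀(B) + NF + SNR_min
= −174 + 74.9 + 11.6 + 15.7
= −71.8 dBm → −71.8 dBm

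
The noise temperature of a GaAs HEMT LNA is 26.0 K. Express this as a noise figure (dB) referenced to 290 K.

F = 1 + T_e/T₀ = 1 + 26.0/290 = 1.08966
NF = 10 log₁₀(1.08966) = 0.373 dB

0.373 dB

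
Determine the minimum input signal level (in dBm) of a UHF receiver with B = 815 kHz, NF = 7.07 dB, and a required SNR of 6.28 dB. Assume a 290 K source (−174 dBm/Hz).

−101.5 dBm

Sensitivity = −174 + 10 log₁₀(B) + NF + SNR_min
= −174 + 59.11 + 7.07 + 6.28
= −101.54 dBm → −101.5 dBm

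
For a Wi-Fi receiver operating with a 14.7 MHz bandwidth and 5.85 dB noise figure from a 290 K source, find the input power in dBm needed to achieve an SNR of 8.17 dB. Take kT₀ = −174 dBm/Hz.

Sensitivity = −174 + 10 log₁₀(B) + NF + SNR_min
= −174 + 71.67 + 5.85 + 8.17
= −88.31 dBm → −88.3 dBm

−88.3 dBm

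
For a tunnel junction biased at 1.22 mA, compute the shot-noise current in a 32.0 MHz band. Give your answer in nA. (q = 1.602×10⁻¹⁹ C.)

I_n = √(2qI·B)
2qI·B = 2 × 1.602×10⁻¹⁹ × 1.22×10⁻³ × 3.20×10⁷ = 1.25×10⁻¹⁴ A²
I_n = √(1.25×10⁻¹⁴) = 1.12×10⁻⁷ A = 112 nA

112 nA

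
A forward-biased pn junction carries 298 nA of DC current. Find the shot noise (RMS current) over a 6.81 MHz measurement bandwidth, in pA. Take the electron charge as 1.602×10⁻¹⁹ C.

I_n = √(2qI·B)
2qI·B = 2 × 1.602×10⁻¹⁹ × 2.98×10⁻⁷ × 6.81×10⁶ = 6.50×10⁻¹⁹ A²
I_n = √(6.50×10⁻¹⁹) = 8.06×10⁻¹⁰ A = 806 pA

806 pA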